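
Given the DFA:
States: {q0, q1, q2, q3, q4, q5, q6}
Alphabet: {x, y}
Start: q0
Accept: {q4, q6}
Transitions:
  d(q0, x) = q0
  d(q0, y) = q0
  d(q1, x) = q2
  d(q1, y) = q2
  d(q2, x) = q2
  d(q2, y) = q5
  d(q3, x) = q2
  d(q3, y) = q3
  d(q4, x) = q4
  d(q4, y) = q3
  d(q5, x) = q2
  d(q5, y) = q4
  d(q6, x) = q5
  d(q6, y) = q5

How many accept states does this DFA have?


Accept states listed: {q4, q6}
Counting: q4(1) q6(2)

2


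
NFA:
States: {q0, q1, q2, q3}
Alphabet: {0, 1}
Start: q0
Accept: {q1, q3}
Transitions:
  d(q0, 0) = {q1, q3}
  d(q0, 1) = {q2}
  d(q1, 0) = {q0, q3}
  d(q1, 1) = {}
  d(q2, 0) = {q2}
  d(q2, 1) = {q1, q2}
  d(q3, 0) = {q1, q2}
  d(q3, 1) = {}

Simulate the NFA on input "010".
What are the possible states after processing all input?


Start: {q0}
  --0--> {q1, q3}
  --1--> {}
  --0--> {}

{} (empty set, no valid transitions)


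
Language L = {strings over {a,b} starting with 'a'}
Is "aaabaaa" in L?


first symbol = 'a'

Yes, "aaabaaa" is in L


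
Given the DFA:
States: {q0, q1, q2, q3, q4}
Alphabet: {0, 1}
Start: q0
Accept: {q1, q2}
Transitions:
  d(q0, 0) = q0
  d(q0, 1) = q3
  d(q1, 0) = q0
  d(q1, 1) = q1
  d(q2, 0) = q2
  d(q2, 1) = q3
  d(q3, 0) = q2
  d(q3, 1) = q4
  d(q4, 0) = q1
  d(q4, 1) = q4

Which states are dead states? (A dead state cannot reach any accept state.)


Forward reachability from each state:
  q0 -> reaches accept state q1 (live)
  q1 -> reaches accept state q1 (live)
  q2 -> reaches accept state q1 (live)
  q3 -> reaches accept state q1 (live)
  q4 -> reaches accept state q1 (live)

None (all states can reach an accept state)


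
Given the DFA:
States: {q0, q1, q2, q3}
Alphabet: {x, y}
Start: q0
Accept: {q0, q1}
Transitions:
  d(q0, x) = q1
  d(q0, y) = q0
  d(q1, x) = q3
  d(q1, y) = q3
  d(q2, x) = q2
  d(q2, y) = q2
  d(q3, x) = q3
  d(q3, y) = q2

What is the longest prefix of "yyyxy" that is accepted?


Run the DFA, marking each prefix where the state is accepting:
  "" -> q0 [accept]
  "y" -> q0 [accept]
  "yy" -> q0 [accept]
  "yyy" -> q0 [accept]
  "yyyx" -> q1 [accept]
  "yyyxy" -> q3 [reject]

"yyyx"


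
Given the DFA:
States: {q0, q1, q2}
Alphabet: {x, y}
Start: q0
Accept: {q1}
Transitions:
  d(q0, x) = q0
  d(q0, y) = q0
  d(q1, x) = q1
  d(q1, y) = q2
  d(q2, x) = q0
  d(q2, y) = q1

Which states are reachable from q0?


BFS from q0:
  layer 0: {q0}

{q0}


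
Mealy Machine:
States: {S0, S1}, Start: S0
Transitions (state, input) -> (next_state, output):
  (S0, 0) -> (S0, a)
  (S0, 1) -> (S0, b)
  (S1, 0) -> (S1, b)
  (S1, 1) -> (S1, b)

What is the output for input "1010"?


Step-by-step:
  (S0, 1) -> (S0, b)
  (S0, 0) -> (S0, a)
  (S0, 1) -> (S0, b)
  (S0, 0) -> (S0, a)

"baba"


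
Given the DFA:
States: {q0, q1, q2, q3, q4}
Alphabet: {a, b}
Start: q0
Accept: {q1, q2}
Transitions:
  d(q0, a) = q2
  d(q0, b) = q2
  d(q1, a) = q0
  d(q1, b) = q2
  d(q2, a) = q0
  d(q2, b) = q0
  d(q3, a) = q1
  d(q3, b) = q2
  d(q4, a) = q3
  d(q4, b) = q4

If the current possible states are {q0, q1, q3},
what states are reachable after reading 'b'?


Apply transition on 'b' from each current state:
  d(q0, b) = q2
  d(q1, b) = q2
  d(q3, b) = q2

{q2}


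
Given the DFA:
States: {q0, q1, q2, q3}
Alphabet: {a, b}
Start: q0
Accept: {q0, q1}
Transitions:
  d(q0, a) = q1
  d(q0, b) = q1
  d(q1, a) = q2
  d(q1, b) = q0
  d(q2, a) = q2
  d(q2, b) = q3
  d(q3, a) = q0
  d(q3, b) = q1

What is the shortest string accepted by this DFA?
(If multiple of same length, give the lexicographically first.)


BFS by string length (lex-first path to each state shown):
  len 0: q0<-""
Found accept state at length 0.

"" (empty string)


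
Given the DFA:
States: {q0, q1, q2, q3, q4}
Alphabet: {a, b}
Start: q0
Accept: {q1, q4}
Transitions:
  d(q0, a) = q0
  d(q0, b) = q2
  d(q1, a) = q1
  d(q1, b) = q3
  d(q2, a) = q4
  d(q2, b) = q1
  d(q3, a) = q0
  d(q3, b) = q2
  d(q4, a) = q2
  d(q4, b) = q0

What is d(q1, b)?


Looking up transition d(q1, b)

q3


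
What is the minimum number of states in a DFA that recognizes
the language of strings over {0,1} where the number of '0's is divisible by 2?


States track (count of '0') mod 2.
Need 2 states: one per remainder 0..1; accept = remainder 0.

2


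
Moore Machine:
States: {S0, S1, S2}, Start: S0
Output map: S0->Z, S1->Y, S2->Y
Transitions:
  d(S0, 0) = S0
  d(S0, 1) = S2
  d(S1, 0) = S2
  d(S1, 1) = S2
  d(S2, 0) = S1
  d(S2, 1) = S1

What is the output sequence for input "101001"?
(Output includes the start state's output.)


Start: S0 (output Z)
  --1--> S2 (output Y)
  --0--> S1 (output Y)
  --1--> S2 (output Y)
  --0--> S1 (output Y)
  --0--> S2 (output Y)
  --1--> S1 (output Y)

"ZYYYYYY"


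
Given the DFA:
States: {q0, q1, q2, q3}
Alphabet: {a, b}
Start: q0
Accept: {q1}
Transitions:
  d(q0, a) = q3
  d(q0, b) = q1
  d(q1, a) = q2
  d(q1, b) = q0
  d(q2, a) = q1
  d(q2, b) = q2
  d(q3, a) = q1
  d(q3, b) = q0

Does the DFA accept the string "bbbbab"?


Trace: q0 -> q1 -> q0 -> q1 -> q0 -> q3 -> q0
Final state: q0
Accept states: {q1}

No, rejected (final state q0 is not an accept state)


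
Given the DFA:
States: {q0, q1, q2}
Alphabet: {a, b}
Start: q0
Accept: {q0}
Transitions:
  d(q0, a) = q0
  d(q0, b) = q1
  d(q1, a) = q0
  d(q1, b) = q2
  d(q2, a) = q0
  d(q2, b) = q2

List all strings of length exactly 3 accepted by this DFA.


All strings of length 3: 8 total
Accepted: 4

"aaa", "aba", "baa", "bba"


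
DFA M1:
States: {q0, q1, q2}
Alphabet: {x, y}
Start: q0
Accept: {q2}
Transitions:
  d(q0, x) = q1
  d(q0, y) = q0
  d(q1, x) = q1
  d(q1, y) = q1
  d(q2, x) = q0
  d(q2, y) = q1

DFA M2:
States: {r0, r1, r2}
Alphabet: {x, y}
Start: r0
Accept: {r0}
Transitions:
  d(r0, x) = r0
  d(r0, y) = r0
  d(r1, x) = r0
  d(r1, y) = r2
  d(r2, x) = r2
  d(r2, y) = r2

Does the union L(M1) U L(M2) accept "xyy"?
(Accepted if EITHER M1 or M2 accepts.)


M1: final=q1 accepted=False
M2: final=r0 accepted=True

Yes, union accepts


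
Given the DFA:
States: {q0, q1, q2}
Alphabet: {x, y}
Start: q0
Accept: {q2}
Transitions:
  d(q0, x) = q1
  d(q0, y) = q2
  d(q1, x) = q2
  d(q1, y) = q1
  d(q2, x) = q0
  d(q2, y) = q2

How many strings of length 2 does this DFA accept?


Enumerating all length-2 strings:
  "xx" -> q2 [accept]
  "xy" -> q1 [reject]
  "yx" -> q0 [reject]
  "yy" -> q2 [accept]

2 out of 4


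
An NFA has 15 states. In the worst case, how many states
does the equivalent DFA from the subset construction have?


Subset construction: one DFA state per subset of NFA states.
2^15 = 32768

32768


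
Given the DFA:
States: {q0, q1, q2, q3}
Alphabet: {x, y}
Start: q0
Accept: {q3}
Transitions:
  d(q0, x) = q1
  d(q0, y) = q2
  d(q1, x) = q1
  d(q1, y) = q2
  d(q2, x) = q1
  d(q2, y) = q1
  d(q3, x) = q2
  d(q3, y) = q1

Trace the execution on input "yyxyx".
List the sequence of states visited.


Input: yyxyx
d(q0, y) = q2
d(q2, y) = q1
d(q1, x) = q1
d(q1, y) = q2
d(q2, x) = q1


q0 -> q2 -> q1 -> q1 -> q2 -> q1


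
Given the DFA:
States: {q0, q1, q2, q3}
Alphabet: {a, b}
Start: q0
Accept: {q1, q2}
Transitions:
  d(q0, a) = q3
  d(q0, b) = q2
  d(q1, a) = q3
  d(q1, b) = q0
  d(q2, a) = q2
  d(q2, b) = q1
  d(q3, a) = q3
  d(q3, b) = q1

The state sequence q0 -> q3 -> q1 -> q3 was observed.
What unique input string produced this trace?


Trace back each transition to find the symbol:
  q0 --[a]--> q3
  q3 --[b]--> q1
  q1 --[a]--> q3

"aba"


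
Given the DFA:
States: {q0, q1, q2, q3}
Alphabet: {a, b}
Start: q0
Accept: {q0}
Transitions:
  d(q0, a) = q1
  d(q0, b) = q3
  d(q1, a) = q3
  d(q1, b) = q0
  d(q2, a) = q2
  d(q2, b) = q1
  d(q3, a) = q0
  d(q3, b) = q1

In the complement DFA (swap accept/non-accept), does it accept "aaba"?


Trace: q0 -> q1 -> q3 -> q1 -> q3
Final: q3
Original accept: {q0}
Complement: q3 is not in original accept

Yes, complement accepts (original rejects)


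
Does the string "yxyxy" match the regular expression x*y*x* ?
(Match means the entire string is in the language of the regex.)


|string| = 5; first = 'y'; last = 'y'

No, "yxyxy" does not match x*y*x*


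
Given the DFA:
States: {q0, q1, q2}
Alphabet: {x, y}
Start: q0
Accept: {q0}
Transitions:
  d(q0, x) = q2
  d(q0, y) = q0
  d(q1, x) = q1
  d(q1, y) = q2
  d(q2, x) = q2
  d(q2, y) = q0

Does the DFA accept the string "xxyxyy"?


Trace: q0 -> q2 -> q2 -> q0 -> q2 -> q0 -> q0
Final state: q0
Accept states: {q0}

Yes, accepted (final state q0 is an accept state)


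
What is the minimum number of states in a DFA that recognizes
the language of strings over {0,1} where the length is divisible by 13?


States track (length) mod 13.
Need 13 states: one per remainder 0..12; accept = remainder 0.

13


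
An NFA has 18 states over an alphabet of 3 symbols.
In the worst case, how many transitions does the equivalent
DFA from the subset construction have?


Subset construction: one DFA state per subset of NFA states = 2^18 = 262144 states.
Each DFA state has 3 outgoing transitions: 262144 * 3 = 786432

786432


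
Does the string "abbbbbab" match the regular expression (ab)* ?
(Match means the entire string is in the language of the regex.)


|string| = 8; first = 'a'; last = 'b'

No, "abbbbbab" does not match (ab)*


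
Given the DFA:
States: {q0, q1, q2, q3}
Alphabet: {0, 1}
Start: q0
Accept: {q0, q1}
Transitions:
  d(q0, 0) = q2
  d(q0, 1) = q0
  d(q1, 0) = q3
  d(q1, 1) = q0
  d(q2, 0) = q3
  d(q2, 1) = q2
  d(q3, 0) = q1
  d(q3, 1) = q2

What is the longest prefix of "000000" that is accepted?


Run the DFA, marking each prefix where the state is accepting:
  "" -> q0 [accept]
  "0" -> q2 [reject]
  "00" -> q3 [reject]
  "000" -> q1 [accept]
  "0000" -> q3 [reject]
  "00000" -> q1 [accept]
  "000000" -> q3 [reject]

"00000"


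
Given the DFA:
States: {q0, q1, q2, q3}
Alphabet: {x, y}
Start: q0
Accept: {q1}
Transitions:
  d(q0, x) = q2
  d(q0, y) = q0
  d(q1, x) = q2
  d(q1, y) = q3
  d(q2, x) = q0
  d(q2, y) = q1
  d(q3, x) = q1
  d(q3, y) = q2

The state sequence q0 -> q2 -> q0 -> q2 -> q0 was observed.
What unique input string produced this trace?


Trace back each transition to find the symbol:
  q0 --[x]--> q2
  q2 --[x]--> q0
  q0 --[x]--> q2
  q2 --[x]--> q0

"xxxx"


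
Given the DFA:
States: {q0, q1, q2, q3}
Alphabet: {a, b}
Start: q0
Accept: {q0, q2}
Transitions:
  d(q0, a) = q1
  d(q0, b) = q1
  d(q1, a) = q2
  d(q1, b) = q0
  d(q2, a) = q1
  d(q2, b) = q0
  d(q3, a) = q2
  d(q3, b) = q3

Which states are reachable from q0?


BFS from q0:
  layer 0: {q0}
  layer 1: {q1}
  layer 2: {q2}

{q0, q1, q2}


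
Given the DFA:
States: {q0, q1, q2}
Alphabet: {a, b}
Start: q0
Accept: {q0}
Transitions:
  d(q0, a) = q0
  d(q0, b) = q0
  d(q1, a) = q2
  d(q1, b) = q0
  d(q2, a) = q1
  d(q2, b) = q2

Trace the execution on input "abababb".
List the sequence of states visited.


Input: abababb
d(q0, a) = q0
d(q0, b) = q0
d(q0, a) = q0
d(q0, b) = q0
d(q0, a) = q0
d(q0, b) = q0
d(q0, b) = q0


q0 -> q0 -> q0 -> q0 -> q0 -> q0 -> q0 -> q0


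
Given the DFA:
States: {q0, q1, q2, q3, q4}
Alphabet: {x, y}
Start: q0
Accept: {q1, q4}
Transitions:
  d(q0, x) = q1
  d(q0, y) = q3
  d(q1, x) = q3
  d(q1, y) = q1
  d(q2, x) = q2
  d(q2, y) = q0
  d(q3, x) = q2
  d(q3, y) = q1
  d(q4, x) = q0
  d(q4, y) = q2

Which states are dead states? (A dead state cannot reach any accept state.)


Forward reachability from each state:
  q0 -> reaches accept state q1 (live)
  q1 -> reaches accept state q1 (live)
  q2 -> reaches accept state q1 (live)
  q3 -> reaches accept state q1 (live)
  q4 -> reaches accept state q1 (live)

None (all states can reach an accept state)


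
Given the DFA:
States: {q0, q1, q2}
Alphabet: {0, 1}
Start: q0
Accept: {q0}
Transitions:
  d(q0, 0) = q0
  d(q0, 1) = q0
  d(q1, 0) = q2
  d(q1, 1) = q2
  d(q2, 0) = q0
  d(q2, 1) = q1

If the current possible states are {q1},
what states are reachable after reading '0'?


Apply transition on '0' from each current state:
  d(q1, 0) = q2

{q2}


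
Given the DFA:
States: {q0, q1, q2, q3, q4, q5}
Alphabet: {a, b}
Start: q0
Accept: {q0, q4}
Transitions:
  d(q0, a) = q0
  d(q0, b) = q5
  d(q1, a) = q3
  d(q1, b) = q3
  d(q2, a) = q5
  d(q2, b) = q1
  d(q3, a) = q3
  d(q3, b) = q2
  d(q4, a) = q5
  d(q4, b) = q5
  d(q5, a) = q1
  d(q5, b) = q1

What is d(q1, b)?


Looking up transition d(q1, b)

q3


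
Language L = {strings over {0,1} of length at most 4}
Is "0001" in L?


length = 4

Yes, "0001" is in L


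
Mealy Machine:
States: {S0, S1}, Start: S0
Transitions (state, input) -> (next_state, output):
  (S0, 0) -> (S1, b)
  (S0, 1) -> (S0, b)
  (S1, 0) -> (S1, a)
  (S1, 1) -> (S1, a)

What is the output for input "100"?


Step-by-step:
  (S0, 1) -> (S0, b)
  (S0, 0) -> (S1, b)
  (S1, 0) -> (S1, a)

"bba"


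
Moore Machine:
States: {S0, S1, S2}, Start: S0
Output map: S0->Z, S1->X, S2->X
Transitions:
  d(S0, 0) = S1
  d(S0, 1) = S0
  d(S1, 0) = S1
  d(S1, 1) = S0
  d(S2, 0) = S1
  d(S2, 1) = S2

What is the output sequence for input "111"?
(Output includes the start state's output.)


Start: S0 (output Z)
  --1--> S0 (output Z)
  --1--> S0 (output Z)
  --1--> S0 (output Z)

"ZZZZ"


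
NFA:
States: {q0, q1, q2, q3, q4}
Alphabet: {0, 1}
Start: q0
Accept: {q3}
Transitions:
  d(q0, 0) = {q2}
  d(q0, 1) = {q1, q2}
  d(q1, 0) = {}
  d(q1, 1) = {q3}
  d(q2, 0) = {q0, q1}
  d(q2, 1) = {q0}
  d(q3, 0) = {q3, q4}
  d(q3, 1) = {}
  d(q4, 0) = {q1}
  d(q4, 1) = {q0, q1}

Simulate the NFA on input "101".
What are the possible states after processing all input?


Start: {q0}
  --1--> {q1, q2}
  --0--> {q0, q1}
  --1--> {q1, q2, q3}

{q1, q2, q3}


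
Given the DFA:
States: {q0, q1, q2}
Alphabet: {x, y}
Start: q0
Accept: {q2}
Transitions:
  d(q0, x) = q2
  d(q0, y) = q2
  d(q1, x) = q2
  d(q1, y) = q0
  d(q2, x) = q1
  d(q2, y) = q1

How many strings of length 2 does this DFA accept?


Enumerating all length-2 strings:
  "xx" -> q1 [reject]
  "xy" -> q1 [reject]
  "yx" -> q1 [reject]
  "yy" -> q1 [reject]

0 out of 4


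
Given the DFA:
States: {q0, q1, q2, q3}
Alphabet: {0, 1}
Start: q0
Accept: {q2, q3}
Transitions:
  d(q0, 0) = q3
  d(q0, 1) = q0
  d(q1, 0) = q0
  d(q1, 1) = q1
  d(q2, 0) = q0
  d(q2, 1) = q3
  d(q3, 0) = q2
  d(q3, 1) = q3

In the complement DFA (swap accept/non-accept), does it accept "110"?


Trace: q0 -> q0 -> q0 -> q3
Final: q3
Original accept: {q2, q3}
Complement: q3 is in original accept

No, complement rejects (original accepts)


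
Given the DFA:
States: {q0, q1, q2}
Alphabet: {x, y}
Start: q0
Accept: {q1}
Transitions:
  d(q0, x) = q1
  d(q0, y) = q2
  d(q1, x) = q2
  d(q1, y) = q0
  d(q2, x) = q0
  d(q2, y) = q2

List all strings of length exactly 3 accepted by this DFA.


All strings of length 3: 8 total
Accepted: 2

"xyx", "yxx"


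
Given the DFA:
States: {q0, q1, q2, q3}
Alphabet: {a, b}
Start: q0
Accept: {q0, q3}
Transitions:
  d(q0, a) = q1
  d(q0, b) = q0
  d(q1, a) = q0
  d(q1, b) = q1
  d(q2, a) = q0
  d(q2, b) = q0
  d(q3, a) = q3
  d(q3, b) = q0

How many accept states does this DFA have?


Accept states listed: {q0, q3}
Counting: q0(1) q3(2)

2


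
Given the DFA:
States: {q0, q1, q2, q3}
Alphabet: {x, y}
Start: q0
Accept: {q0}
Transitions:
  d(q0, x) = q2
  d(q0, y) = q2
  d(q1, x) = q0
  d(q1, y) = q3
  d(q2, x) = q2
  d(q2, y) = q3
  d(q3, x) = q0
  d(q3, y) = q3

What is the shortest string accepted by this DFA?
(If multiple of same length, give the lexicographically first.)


BFS by string length (lex-first path to each state shown):
  len 0: q0<-""
Found accept state at length 0.

"" (empty string)


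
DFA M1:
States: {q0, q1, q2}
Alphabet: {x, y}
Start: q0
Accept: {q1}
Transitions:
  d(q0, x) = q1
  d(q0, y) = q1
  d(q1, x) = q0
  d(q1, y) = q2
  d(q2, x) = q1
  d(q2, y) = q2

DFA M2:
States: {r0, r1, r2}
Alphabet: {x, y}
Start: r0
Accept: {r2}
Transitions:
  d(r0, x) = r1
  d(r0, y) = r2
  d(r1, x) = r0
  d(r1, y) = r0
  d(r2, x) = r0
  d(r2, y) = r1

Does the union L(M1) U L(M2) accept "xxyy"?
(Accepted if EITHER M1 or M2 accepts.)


M1: final=q2 accepted=False
M2: final=r1 accepted=False

No, union rejects (neither accepts)


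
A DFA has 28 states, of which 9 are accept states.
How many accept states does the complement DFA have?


Complement swaps accept and non-accept states.
28 - 9 = 19

19


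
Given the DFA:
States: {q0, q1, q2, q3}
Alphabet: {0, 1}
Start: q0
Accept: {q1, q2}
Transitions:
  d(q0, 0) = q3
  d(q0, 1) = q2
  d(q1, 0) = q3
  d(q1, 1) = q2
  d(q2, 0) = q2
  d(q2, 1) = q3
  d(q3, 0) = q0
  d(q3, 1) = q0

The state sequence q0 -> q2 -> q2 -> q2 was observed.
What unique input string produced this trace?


Trace back each transition to find the symbol:
  q0 --[1]--> q2
  q2 --[0]--> q2
  q2 --[0]--> q2

"100"


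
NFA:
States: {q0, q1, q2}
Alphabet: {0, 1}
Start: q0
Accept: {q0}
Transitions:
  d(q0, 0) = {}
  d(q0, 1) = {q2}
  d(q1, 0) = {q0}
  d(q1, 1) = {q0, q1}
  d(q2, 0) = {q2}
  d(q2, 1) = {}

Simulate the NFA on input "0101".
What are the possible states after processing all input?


Start: {q0}
  --0--> {}
  --1--> {}
  --0--> {}
  --1--> {}

{} (empty set, no valid transitions)


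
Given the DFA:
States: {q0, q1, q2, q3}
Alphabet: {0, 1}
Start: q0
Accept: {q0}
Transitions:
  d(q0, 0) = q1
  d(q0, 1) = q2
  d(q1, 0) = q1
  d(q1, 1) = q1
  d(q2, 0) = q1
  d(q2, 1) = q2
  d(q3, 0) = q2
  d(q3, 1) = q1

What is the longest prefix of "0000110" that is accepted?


Run the DFA, marking each prefix where the state is accepting:
  "" -> q0 [accept]
  "0" -> q1 [reject]
  "00" -> q1 [reject]
  "000" -> q1 [reject]
  "0000" -> q1 [reject]
  "00001" -> q1 [reject]
  "000011" -> q1 [reject]
  "0000110" -> q1 [reject]

""


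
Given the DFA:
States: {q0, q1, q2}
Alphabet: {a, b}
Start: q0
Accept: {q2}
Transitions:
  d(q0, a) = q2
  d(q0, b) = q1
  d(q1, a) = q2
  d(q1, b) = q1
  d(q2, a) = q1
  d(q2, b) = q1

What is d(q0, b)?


Looking up transition d(q0, b)

q1


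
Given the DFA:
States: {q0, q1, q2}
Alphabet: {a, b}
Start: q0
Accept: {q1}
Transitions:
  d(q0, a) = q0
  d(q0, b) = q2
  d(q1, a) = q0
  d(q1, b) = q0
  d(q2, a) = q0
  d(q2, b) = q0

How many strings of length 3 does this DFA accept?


Enumerating all length-3 strings:
  "aaa" -> q0 [reject]
  "aab" -> q2 [reject]
  "aba" -> q0 [reject]
  "abb" -> q0 [reject]
  "baa" -> q0 [reject]
  "bab" -> q2 [reject]
  "bba" -> q0 [reject]
  "bbb" -> q2 [reject]

0 out of 8


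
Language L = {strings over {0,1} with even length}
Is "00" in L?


length = 2; 2 mod 2 = 0

Yes, "00" is in L


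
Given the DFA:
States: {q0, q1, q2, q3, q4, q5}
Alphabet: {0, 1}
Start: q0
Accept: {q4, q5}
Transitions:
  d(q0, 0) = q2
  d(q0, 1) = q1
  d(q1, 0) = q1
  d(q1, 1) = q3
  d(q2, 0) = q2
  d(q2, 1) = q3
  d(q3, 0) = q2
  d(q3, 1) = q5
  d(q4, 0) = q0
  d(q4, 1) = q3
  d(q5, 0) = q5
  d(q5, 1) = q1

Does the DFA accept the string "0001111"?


Trace: q0 -> q2 -> q2 -> q2 -> q3 -> q5 -> q1 -> q3
Final state: q3
Accept states: {q4, q5}

No, rejected (final state q3 is not an accept state)


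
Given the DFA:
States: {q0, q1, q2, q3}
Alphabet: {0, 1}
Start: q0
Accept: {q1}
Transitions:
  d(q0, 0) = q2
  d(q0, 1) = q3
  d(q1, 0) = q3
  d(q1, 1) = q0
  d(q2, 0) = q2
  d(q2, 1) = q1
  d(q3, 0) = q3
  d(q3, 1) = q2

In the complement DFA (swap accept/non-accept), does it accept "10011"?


Trace: q0 -> q3 -> q3 -> q3 -> q2 -> q1
Final: q1
Original accept: {q1}
Complement: q1 is in original accept

No, complement rejects (original accepts)


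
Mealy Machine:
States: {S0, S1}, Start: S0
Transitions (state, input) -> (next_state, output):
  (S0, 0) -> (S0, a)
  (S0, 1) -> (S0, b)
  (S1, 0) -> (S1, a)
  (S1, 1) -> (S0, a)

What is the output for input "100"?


Step-by-step:
  (S0, 1) -> (S0, b)
  (S0, 0) -> (S0, a)
  (S0, 0) -> (S0, a)

"baa"


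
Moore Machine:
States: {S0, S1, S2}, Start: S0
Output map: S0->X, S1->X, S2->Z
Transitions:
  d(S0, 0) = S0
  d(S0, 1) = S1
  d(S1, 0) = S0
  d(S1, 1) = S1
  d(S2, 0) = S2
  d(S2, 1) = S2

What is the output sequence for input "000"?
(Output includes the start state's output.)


Start: S0 (output X)
  --0--> S0 (output X)
  --0--> S0 (output X)
  --0--> S0 (output X)

"XXXX"


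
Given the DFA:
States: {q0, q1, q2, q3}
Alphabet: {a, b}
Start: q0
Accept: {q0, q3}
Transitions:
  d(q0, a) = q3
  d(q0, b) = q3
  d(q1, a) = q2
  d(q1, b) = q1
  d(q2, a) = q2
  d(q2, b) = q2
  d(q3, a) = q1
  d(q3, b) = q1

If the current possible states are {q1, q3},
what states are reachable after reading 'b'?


Apply transition on 'b' from each current state:
  d(q1, b) = q1
  d(q3, b) = q1

{q1}


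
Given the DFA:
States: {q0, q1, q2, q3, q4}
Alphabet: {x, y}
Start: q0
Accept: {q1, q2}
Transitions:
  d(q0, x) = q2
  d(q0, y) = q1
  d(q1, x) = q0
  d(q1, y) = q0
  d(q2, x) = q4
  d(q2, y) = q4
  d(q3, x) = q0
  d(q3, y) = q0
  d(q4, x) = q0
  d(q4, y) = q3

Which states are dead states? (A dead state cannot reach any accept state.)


Forward reachability from each state:
  q0 -> reaches accept state q1 (live)
  q1 -> reaches accept state q1 (live)
  q2 -> reaches accept state q1 (live)
  q3 -> reaches accept state q1 (live)
  q4 -> reaches accept state q1 (live)

None (all states can reach an accept state)


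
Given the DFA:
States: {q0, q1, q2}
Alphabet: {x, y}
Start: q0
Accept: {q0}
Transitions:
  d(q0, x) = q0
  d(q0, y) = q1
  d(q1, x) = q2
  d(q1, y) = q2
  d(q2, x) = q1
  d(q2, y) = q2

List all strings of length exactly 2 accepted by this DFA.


All strings of length 2: 4 total
Accepted: 1

"xx"


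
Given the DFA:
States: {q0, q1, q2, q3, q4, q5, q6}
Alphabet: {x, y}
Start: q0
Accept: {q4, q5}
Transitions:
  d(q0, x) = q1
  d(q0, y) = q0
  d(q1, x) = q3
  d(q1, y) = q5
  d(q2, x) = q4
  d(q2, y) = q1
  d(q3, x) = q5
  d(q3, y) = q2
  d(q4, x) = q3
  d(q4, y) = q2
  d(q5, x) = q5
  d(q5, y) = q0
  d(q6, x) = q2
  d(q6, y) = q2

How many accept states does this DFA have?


Accept states listed: {q4, q5}
Counting: q4(1) q5(2)

2


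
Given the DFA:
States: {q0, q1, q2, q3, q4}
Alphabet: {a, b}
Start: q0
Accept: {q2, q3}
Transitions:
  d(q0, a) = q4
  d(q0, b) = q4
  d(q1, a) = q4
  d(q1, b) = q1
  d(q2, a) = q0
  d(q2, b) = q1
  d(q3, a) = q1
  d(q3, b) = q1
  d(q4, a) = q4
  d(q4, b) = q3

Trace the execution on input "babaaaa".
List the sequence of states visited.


Input: babaaaa
d(q0, b) = q4
d(q4, a) = q4
d(q4, b) = q3
d(q3, a) = q1
d(q1, a) = q4
d(q4, a) = q4
d(q4, a) = q4


q0 -> q4 -> q4 -> q3 -> q1 -> q4 -> q4 -> q4


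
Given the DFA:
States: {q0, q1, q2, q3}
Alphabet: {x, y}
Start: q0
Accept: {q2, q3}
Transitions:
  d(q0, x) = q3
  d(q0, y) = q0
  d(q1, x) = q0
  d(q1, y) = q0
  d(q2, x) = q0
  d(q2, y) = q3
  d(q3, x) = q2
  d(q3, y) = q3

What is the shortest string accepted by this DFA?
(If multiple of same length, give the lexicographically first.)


BFS by string length (lex-first path to each state shown):
  len 0: q0<-""
  len 1: q0<-"y", q3<-"x"
Found accept state at length 1.

"x"


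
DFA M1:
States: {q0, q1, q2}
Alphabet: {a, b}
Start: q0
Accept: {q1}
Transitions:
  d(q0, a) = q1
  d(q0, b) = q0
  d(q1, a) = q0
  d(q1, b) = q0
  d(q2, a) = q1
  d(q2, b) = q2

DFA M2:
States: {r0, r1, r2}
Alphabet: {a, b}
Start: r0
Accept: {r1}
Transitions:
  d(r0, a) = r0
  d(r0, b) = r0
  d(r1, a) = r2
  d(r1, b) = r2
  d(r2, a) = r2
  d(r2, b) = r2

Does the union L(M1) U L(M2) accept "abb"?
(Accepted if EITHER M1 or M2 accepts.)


M1: final=q0 accepted=False
M2: final=r0 accepted=False

No, union rejects (neither accepts)


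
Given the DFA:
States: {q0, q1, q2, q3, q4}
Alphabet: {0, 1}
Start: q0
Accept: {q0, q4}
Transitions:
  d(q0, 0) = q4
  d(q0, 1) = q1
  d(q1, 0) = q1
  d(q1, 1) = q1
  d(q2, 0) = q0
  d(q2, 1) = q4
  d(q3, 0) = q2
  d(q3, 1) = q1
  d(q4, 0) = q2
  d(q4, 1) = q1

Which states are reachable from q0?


BFS from q0:
  layer 0: {q0}
  layer 1: {q1, q4}
  layer 2: {q2}

{q0, q1, q2, q4}


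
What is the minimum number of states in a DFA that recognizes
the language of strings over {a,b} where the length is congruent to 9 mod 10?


States track (length) mod 10.
Need 10 states: one per remainder 0..9; accept = remainder 9.

10


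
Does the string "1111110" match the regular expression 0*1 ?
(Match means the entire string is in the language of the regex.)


|string| = 7; first = '1'; last = '0'

No, "1111110" does not match 0*1


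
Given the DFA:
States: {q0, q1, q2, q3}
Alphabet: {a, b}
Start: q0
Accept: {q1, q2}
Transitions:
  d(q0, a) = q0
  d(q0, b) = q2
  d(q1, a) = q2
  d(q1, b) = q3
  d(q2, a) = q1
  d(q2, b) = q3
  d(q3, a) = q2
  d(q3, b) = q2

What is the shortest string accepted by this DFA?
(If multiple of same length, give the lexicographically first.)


BFS by string length (lex-first path to each state shown):
  len 0: q0<-""
  len 1: q0<-"a", q2<-"b"
Found accept state at length 1.

"b"


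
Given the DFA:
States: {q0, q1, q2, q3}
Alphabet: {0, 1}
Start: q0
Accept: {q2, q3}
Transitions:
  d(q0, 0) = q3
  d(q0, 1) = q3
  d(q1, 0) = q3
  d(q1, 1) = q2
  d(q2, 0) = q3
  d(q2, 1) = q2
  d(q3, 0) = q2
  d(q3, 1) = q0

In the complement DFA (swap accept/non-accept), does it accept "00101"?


Trace: q0 -> q3 -> q2 -> q2 -> q3 -> q0
Final: q0
Original accept: {q2, q3}
Complement: q0 is not in original accept

Yes, complement accepts (original rejects)


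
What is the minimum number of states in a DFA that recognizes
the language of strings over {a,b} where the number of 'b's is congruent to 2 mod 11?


States track (count of 'b') mod 11.
Need 11 states: one per remainder 0..10; accept = remainder 2.

11


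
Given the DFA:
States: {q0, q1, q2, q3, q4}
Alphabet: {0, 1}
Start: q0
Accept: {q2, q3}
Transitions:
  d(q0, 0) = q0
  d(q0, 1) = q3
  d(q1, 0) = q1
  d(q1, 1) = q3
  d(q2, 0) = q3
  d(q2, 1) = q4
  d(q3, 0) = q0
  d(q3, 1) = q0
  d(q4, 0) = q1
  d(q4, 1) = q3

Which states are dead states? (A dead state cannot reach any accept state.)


Forward reachability from each state:
  q0 -> reaches accept state q3 (live)
  q1 -> reaches accept state q3 (live)
  q2 -> reaches accept state q2 (live)
  q3 -> reaches accept state q3 (live)
  q4 -> reaches accept state q3 (live)

None (all states can reach an accept state)


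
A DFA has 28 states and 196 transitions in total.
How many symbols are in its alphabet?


Each state has exactly one transition per symbol.
|alphabet| = transitions / states = 196 / 28 = 7

7


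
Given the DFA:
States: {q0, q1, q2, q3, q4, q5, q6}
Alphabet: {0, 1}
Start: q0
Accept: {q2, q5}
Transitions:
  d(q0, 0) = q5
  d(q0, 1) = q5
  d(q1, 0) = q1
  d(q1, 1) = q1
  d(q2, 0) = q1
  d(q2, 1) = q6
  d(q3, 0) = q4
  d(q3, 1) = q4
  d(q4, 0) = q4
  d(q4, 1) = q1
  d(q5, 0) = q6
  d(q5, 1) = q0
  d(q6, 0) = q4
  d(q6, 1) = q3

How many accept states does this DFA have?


Accept states listed: {q2, q5}
Counting: q2(1) q5(2)

2


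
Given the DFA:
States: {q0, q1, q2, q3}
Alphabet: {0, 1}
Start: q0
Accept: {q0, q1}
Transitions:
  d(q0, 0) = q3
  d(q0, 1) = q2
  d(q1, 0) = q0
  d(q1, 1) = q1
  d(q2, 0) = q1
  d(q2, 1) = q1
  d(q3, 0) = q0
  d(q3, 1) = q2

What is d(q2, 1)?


Looking up transition d(q2, 1)

q1


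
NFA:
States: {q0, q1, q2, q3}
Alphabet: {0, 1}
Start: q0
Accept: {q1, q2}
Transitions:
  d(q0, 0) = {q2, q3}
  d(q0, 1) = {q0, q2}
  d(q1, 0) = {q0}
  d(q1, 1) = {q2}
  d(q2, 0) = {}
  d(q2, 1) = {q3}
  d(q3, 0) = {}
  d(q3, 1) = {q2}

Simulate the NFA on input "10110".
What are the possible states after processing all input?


Start: {q0}
  --1--> {q0, q2}
  --0--> {q2, q3}
  --1--> {q2, q3}
  --1--> {q2, q3}
  --0--> {}

{} (empty set, no valid transitions)


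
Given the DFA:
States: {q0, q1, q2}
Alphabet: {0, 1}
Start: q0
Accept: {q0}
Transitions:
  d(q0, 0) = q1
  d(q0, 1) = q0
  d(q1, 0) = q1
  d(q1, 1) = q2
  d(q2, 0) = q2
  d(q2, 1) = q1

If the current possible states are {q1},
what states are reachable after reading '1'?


Apply transition on '1' from each current state:
  d(q1, 1) = q2

{q2}


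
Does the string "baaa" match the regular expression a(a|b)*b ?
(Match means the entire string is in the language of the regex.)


|string| = 4; first = 'b'; last = 'a'

No, "baaa" does not match a(a|b)*b


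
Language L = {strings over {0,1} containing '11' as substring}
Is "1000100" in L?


'11' does not occur

No, "1000100" is not in L


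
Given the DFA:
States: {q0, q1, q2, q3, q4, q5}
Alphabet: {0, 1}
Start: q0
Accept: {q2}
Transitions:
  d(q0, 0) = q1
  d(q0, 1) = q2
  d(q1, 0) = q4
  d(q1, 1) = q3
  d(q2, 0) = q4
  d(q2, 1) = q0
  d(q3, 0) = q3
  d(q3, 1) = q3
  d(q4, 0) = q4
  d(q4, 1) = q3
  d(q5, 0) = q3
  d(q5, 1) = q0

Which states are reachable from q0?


BFS from q0:
  layer 0: {q0}
  layer 1: {q1, q2}
  layer 2: {q3, q4}

{q0, q1, q2, q3, q4}


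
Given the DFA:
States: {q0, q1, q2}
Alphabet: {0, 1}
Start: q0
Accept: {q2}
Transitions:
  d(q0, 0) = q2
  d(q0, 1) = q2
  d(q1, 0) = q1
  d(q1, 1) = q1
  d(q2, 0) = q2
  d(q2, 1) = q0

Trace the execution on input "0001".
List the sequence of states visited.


Input: 0001
d(q0, 0) = q2
d(q2, 0) = q2
d(q2, 0) = q2
d(q2, 1) = q0


q0 -> q2 -> q2 -> q2 -> q0


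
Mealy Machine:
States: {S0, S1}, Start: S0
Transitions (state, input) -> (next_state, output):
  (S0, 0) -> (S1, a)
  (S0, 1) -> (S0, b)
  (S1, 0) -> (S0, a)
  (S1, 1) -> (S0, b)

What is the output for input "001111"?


Step-by-step:
  (S0, 0) -> (S1, a)
  (S1, 0) -> (S0, a)
  (S0, 1) -> (S0, b)
  (S0, 1) -> (S0, b)
  (S0, 1) -> (S0, b)
  (S0, 1) -> (S0, b)

"aabbbb"


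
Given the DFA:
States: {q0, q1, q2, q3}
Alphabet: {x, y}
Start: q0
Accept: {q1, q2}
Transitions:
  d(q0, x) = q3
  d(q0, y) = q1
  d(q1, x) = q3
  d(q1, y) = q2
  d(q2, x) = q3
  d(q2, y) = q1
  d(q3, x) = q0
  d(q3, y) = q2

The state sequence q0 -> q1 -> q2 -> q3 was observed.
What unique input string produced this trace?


Trace back each transition to find the symbol:
  q0 --[y]--> q1
  q1 --[y]--> q2
  q2 --[x]--> q3

"yyx"


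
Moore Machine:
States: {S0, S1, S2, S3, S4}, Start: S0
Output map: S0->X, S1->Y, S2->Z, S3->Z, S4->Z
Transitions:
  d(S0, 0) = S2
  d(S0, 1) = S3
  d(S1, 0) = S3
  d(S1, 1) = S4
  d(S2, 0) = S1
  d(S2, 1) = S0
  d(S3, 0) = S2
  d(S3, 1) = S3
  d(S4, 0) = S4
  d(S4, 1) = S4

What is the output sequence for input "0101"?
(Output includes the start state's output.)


Start: S0 (output X)
  --0--> S2 (output Z)
  --1--> S0 (output X)
  --0--> S2 (output Z)
  --1--> S0 (output X)

"XZXZX"


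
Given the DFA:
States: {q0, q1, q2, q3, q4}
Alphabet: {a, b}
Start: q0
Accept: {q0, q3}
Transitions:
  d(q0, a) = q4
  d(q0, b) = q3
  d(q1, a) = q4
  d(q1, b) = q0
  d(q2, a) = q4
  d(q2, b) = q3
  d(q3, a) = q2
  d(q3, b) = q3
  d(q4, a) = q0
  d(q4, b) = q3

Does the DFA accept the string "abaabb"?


Trace: q0 -> q4 -> q3 -> q2 -> q4 -> q3 -> q3
Final state: q3
Accept states: {q0, q3}

Yes, accepted (final state q3 is an accept state)


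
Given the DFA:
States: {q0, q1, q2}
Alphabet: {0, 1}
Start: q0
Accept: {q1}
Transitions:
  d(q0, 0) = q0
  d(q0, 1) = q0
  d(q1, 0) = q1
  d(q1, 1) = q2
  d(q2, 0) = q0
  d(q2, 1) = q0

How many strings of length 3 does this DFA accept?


Enumerating all length-3 strings:
  "000" -> q0 [reject]
  "001" -> q0 [reject]
  "010" -> q0 [reject]
  "011" -> q0 [reject]
  "100" -> q0 [reject]
  "101" -> q0 [reject]
  "110" -> q0 [reject]
  "111" -> q0 [reject]

0 out of 8


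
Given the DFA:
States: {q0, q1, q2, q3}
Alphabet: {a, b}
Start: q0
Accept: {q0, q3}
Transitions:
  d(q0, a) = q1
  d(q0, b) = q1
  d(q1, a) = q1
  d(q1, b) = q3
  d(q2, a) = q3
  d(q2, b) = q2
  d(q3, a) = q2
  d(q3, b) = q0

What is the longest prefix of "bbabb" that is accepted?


Run the DFA, marking each prefix where the state is accepting:
  "" -> q0 [accept]
  "b" -> q1 [reject]
  "bb" -> q3 [accept]
  "bba" -> q2 [reject]
  "bbab" -> q2 [reject]
  "bbabb" -> q2 [reject]

"bb"


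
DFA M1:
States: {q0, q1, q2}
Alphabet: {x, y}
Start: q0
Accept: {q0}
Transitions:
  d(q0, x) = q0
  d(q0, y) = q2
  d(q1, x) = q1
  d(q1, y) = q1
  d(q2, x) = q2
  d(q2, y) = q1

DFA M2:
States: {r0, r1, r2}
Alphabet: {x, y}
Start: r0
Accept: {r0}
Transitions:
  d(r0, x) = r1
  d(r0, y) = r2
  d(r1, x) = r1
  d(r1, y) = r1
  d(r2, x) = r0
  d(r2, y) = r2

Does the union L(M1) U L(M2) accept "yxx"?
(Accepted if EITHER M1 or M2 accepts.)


M1: final=q2 accepted=False
M2: final=r1 accepted=False

No, union rejects (neither accepts)


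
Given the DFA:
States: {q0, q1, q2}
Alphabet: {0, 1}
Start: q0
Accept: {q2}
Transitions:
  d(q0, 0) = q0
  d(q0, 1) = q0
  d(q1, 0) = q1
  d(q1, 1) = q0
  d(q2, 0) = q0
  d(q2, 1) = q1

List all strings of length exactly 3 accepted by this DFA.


All strings of length 3: 8 total
Accepted: 0

None


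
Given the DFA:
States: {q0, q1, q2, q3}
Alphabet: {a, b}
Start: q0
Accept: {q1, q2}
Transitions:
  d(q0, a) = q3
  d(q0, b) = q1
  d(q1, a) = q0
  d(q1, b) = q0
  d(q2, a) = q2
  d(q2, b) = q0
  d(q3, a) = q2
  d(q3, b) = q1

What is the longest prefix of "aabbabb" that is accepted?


Run the DFA, marking each prefix where the state is accepting:
  "" -> q0 [reject]
  "a" -> q3 [reject]
  "aa" -> q2 [accept]
  "aab" -> q0 [reject]
  "aabb" -> q1 [accept]
  "aabba" -> q0 [reject]
  "aabbab" -> q1 [accept]
  "aabbabb" -> q0 [reject]

"aabbab"


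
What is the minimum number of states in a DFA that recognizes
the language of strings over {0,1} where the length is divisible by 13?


States track (length) mod 13.
Need 13 states: one per remainder 0..12; accept = remainder 0.

13


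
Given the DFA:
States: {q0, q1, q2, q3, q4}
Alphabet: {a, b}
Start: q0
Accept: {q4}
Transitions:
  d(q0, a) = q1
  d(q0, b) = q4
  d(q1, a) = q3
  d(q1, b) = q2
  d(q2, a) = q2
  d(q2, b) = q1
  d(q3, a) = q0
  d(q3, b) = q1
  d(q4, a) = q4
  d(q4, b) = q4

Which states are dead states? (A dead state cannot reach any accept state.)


Forward reachability from each state:
  q0 -> reaches accept state q4 (live)
  q1 -> reaches accept state q4 (live)
  q2 -> reaches accept state q4 (live)
  q3 -> reaches accept state q4 (live)
  q4 -> reaches accept state q4 (live)

None (all states can reach an accept state)


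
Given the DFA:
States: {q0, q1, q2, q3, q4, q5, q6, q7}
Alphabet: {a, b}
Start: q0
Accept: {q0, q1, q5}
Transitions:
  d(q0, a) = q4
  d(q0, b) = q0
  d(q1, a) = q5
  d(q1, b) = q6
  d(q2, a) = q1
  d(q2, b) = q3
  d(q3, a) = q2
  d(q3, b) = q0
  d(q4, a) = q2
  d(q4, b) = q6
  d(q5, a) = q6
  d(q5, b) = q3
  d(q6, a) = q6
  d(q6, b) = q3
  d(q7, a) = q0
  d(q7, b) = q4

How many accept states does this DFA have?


Accept states listed: {q0, q1, q5}
Counting: q0(1) q1(2) q5(3)

3


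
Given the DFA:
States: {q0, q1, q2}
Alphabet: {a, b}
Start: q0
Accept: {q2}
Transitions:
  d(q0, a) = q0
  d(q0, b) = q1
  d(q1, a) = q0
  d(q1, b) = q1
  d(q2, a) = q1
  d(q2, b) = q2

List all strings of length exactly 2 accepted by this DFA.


All strings of length 2: 4 total
Accepted: 0

None


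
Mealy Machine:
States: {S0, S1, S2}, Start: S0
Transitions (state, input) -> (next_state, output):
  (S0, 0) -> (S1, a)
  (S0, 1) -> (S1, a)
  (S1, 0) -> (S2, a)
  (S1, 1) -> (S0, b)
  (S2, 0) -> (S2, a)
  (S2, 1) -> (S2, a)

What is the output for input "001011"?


Step-by-step:
  (S0, 0) -> (S1, a)
  (S1, 0) -> (S2, a)
  (S2, 1) -> (S2, a)
  (S2, 0) -> (S2, a)
  (S2, 1) -> (S2, a)
  (S2, 1) -> (S2, a)

"aaaaaa"


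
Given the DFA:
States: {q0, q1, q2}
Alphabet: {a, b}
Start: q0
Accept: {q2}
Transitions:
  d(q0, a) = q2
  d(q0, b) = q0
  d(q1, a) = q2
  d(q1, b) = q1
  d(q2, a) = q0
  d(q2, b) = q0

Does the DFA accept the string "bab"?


Trace: q0 -> q0 -> q2 -> q0
Final state: q0
Accept states: {q2}

No, rejected (final state q0 is not an accept state)


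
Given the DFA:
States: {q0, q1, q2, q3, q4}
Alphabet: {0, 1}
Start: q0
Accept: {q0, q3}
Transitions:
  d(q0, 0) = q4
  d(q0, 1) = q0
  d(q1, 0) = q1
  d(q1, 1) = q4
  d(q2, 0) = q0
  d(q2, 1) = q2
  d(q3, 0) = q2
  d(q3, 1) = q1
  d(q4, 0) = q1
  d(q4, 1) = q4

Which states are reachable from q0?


BFS from q0:
  layer 0: {q0}
  layer 1: {q4}
  layer 2: {q1}

{q0, q1, q4}


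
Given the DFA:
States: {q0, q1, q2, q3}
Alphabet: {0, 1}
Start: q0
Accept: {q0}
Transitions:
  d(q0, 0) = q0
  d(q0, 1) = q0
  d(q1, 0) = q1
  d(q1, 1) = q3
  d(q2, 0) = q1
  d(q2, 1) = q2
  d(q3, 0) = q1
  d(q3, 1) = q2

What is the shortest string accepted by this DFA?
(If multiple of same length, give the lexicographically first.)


BFS by string length (lex-first path to each state shown):
  len 0: q0<-""
Found accept state at length 0.

"" (empty string)


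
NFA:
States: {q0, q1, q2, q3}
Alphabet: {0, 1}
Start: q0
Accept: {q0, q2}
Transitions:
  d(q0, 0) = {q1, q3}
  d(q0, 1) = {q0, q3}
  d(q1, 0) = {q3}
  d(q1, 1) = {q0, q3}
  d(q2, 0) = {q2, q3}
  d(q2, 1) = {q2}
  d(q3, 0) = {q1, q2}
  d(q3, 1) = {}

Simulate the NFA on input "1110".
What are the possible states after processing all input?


Start: {q0}
  --1--> {q0, q3}
  --1--> {q0, q3}
  --1--> {q0, q3}
  --0--> {q1, q2, q3}

{q1, q2, q3}


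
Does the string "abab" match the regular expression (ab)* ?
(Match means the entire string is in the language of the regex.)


|string| = 4; first = 'a'; last = 'b'

Yes, "abab" matches (ab)*


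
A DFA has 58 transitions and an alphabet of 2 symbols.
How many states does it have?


Each state has exactly one transition per symbol.
states = transitions / |alphabet| = 58 / 2 = 29

29


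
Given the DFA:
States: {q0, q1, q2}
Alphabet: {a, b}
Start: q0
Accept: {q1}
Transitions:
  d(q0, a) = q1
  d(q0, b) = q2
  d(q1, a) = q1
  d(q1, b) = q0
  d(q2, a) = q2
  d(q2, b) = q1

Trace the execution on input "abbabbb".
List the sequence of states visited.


Input: abbabbb
d(q0, a) = q1
d(q1, b) = q0
d(q0, b) = q2
d(q2, a) = q2
d(q2, b) = q1
d(q1, b) = q0
d(q0, b) = q2


q0 -> q1 -> q0 -> q2 -> q2 -> q1 -> q0 -> q2


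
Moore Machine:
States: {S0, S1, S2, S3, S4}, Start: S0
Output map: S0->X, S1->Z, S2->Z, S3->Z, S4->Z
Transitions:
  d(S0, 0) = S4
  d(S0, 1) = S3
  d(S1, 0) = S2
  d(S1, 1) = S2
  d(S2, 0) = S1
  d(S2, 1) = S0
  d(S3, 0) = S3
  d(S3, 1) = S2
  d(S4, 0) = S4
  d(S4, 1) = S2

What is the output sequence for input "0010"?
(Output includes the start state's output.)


Start: S0 (output X)
  --0--> S4 (output Z)
  --0--> S4 (output Z)
  --1--> S2 (output Z)
  --0--> S1 (output Z)

"XZZZZ"


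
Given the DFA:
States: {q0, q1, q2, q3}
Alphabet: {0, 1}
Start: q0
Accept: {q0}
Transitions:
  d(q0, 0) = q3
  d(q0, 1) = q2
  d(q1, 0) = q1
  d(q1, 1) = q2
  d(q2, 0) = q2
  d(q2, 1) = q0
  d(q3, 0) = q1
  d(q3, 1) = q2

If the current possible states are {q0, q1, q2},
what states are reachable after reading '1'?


Apply transition on '1' from each current state:
  d(q0, 1) = q2
  d(q1, 1) = q2
  d(q2, 1) = q0

{q0, q2}


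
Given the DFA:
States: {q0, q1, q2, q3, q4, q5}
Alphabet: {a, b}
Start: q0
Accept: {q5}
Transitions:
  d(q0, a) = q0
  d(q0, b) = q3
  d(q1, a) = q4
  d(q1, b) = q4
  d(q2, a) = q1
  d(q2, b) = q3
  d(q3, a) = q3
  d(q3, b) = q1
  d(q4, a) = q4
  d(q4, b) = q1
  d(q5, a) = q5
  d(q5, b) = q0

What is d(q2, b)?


Looking up transition d(q2, b)

q3


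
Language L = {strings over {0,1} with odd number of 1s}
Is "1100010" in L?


count('1') = 3; 3 mod 2 = 1

Yes, "1100010" is in L


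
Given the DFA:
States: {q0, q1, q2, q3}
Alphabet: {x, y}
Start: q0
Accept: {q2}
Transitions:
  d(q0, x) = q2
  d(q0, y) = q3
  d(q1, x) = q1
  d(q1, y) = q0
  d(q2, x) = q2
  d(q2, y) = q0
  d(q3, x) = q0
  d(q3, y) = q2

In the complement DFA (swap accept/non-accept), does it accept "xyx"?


Trace: q0 -> q2 -> q0 -> q2
Final: q2
Original accept: {q2}
Complement: q2 is in original accept

No, complement rejects (original accepts)


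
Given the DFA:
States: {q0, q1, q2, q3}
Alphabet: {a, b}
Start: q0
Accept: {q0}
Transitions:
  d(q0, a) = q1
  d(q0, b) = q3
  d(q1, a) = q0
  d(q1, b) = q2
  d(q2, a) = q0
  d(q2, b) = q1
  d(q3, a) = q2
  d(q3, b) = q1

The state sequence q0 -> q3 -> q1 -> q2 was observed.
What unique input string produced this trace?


Trace back each transition to find the symbol:
  q0 --[b]--> q3
  q3 --[b]--> q1
  q1 --[b]--> q2

"bbb"
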